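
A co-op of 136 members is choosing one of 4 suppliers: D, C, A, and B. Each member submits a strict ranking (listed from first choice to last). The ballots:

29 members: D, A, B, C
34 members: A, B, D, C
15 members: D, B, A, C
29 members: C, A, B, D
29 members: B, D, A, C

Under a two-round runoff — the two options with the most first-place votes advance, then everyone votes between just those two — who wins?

D

Round 1 first-place votes: D 44, C 29, A 34, B 29.
D and A advance.
Runoff: D is preferred to A by 73 voters; A by 63.
D wins the runoff.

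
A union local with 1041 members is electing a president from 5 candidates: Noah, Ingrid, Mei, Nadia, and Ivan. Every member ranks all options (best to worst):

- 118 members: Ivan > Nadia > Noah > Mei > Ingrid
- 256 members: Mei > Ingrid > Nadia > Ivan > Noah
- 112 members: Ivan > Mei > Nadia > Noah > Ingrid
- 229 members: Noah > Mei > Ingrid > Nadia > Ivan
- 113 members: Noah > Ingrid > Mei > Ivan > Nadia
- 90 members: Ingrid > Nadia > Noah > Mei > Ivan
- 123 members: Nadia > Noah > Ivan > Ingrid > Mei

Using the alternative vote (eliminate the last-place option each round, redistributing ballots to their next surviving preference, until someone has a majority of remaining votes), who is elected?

Round 1: Noah 342, Ingrid 90, Mei 256, Nadia 123, Ivan 230. Eliminate Ingrid.
Round 2: Noah 342, Mei 256, Nadia 213, Ivan 230. Eliminate Nadia.
Round 3: Noah 555, Mei 256, Ivan 230. Noah has a majority.

Noah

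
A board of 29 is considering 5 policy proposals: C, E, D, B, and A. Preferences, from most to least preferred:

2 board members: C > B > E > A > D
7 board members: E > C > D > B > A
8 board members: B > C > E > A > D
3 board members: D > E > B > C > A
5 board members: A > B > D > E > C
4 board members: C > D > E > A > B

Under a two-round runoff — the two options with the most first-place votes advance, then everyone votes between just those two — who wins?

Round 1 first-place votes: C 6, E 7, D 3, B 8, A 5.
B and E advance.
Runoff: B is preferred to E by 15 voters; E by 14.
B wins the runoff.

B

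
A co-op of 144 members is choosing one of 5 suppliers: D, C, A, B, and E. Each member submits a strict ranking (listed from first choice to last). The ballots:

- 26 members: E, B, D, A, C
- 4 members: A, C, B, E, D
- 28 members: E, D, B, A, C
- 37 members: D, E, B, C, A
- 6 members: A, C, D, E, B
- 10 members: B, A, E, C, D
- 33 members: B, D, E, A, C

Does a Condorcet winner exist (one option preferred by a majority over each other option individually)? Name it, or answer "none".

Checking pairwise contests:
B beats D 73–71.
D beats C 124–20.
D beats A 124–20.
E beats B 97–47.
D beats E 76–68.
Every option loses at least one head-to-head, so there is no Condorcet winner.

none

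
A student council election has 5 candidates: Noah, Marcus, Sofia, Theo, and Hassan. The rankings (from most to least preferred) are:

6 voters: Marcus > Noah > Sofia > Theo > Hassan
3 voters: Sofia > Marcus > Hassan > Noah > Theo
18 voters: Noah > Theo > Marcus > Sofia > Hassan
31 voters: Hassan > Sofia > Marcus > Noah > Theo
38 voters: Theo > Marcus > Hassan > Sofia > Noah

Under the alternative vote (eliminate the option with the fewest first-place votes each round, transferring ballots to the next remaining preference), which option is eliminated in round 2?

Marcus

Round 1: Noah 18, Marcus 6, Sofia 3, Theo 38, Hassan 31. Eliminate Sofia.
Round 2: Noah 18, Marcus 9, Theo 38, Hassan 31. Eliminate Marcus.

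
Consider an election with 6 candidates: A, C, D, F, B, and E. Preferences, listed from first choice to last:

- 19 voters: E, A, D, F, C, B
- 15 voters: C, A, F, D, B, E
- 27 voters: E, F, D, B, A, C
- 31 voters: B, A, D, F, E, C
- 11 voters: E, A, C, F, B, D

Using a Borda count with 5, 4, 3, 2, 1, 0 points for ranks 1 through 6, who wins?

A

A: 19·4 + 15·4 + 27·1 + 31·4 + 11·4 = 331
C: 19·1 + 15·5 + 27·0 + 31·0 + 11·3 = 127
D: 19·3 + 15·2 + 27·3 + 31·3 + 11·0 = 261
F: 19·2 + 15·3 + 27·4 + 31·2 + 11·2 = 275
B: 19·0 + 15·1 + 27·2 + 31·5 + 11·1 = 235
E: 19·5 + 15·0 + 27·5 + 31·1 + 11·5 = 316
A has the highest Borda score (331).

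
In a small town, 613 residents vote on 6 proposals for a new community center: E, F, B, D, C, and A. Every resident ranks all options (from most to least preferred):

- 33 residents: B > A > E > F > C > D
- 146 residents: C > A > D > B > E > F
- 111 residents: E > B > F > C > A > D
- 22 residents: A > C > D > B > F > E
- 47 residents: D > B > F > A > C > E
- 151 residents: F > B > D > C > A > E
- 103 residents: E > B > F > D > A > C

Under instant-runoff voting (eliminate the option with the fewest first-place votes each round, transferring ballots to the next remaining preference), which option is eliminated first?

Round 1: E 214, F 151, B 33, D 47, C 146, A 22. Eliminate A.

A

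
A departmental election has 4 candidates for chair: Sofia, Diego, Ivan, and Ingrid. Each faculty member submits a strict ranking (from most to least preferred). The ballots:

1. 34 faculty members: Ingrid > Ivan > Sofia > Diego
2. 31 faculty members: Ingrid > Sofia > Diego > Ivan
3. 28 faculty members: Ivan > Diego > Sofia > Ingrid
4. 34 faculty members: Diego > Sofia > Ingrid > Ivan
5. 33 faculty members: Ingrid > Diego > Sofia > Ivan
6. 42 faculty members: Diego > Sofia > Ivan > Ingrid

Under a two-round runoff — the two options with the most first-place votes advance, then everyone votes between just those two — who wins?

Round 1 first-place votes: Sofia 0, Diego 76, Ivan 28, Ingrid 98.
Ingrid and Diego advance.
Runoff: Ingrid is preferred to Diego by 98 voters; Diego by 104.
Diego wins the runoff.

Diego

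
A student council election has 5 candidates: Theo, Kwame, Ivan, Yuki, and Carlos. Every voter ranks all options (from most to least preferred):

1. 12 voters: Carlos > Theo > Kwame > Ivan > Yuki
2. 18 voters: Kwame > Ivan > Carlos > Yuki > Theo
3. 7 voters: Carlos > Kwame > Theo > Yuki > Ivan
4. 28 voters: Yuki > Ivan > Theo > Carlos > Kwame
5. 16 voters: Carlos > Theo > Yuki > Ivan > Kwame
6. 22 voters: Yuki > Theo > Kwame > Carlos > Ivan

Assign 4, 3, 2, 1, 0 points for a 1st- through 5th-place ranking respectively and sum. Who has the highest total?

Theo: 12·3 + 18·0 + 7·2 + 28·2 + 16·3 + 22·3 = 220
Kwame: 12·2 + 18·4 + 7·3 + 28·0 + 16·0 + 22·2 = 161
Ivan: 12·1 + 18·3 + 7·0 + 28·3 + 16·1 + 22·0 = 166
Yuki: 12·0 + 18·1 + 7·1 + 28·4 + 16·2 + 22·4 = 257
Carlos: 12·4 + 18·2 + 7·4 + 28·1 + 16·4 + 22·1 = 226
Yuki has the highest Borda score (257).

Yuki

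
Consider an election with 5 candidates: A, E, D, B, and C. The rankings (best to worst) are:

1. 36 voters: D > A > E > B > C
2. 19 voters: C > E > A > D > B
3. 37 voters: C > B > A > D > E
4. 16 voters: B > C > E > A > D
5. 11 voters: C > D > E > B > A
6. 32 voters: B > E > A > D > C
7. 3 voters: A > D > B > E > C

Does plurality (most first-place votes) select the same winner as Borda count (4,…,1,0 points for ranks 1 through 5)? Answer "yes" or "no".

no

Plurality — first-place votes: A 3, E 0, D 36, B 48, C 67. Winner: C.
Borda — scores: A 312, E 282, D 274, B 356, C 316. Winner: B.
The two methods disagree.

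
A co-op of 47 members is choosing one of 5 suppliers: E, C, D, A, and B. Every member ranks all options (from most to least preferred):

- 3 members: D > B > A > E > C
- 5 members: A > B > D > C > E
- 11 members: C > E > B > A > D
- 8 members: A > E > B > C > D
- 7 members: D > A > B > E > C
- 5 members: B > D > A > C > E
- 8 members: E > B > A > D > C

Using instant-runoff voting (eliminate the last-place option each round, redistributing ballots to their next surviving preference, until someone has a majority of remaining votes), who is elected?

A

Round 1: E 8, C 11, D 10, A 13, B 5. Eliminate B.
Round 2: E 8, C 11, D 15, A 13. Eliminate E.
Round 3: C 11, D 15, A 21. Eliminate C.
Round 4: D 15, A 32. A has a majority.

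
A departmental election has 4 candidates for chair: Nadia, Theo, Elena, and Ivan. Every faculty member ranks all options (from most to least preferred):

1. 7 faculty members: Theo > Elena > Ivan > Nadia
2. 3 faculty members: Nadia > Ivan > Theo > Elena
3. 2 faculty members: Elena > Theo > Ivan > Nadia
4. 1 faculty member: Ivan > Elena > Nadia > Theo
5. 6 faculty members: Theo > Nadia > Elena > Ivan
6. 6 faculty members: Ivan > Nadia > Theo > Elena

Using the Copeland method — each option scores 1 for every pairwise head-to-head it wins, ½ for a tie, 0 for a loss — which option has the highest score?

Nadia: beats Elena; loses to Theo and Ivan → score 1.
Theo: beats Nadia, Elena, and Ivan → score 3.
Elena: beats Ivan; loses to Nadia and Theo → score 1.
Ivan: beats Nadia; loses to Theo and Elena → score 1.
Theo has the best pairwise record.

Theo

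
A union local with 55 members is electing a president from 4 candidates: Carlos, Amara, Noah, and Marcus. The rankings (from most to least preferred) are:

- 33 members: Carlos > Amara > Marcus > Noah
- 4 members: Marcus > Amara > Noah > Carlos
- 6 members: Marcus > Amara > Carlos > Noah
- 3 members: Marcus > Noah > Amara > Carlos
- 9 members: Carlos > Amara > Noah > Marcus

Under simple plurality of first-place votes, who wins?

Carlos

First-place votes: Carlos 42, Amara 0, Noah 0, Marcus 13.
Carlos has the most first-place votes.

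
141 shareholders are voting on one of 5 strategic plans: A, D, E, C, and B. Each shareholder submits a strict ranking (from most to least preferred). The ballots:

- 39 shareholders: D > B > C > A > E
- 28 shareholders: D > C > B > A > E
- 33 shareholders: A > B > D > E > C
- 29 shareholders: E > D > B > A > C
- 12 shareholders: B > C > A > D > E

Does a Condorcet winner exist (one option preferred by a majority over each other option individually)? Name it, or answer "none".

D vs A: 96–45 for D.
D vs E: 112–29 for D.
D vs C: 129–12 for D.
D vs B: 96–45 for D.
D beats every other option head-to-head.

D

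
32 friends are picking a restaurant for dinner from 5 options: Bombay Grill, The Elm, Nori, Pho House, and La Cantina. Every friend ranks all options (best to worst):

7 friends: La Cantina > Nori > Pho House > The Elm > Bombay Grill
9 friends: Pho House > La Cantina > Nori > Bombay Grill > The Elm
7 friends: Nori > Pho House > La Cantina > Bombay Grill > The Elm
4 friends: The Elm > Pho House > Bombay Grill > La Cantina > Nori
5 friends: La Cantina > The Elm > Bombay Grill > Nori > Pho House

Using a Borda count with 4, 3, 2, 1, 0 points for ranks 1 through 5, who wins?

La Cantina

Bombay Grill: 7·0 + 9·1 + 7·1 + 4·2 + 5·2 = 34
The Elm: 7·1 + 9·0 + 7·0 + 4·4 + 5·3 = 38
Nori: 7·3 + 9·2 + 7·4 + 4·0 + 5·1 = 72
Pho House: 7·2 + 9·4 + 7·3 + 4·3 + 5·0 = 83
La Cantina: 7·4 + 9·3 + 7·2 + 4·1 + 5·4 = 93
La Cantina has the highest Borda score (93).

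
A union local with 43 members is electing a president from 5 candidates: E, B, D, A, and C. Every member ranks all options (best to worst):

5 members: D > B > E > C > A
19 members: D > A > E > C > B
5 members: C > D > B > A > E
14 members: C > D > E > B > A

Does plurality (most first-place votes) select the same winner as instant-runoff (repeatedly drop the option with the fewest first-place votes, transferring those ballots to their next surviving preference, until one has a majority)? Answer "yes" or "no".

yes

Plurality — first-place votes: E 0, B 0, D 24, A 0, C 19. Winner: D.
Instant-runoff — R1 E 0, B 0, D 24, A 0, C 19 (D winner). Winner: D.
The two methods agree.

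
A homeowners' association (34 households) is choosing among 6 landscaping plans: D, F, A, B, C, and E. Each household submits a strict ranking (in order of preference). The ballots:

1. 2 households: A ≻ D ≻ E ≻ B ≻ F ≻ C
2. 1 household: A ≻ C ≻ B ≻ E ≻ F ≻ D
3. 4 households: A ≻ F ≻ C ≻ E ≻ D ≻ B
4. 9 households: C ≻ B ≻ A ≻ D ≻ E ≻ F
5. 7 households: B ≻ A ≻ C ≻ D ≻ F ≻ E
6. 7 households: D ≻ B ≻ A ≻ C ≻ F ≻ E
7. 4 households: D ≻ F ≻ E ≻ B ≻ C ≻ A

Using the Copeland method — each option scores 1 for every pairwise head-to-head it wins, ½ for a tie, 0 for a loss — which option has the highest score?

D: beats F and E; ties B; loses to A and C → score 2.5.
F: beats E; loses to D, A, B, and C → score 1.
A: beats D, F, C, and E; loses to B → score 4.
B: beats F, A, C, and E; ties D → score 4.5.
C: beats D, F, and E; loses to A and B → score 3.
E: loses to D, F, A, B, and C → score 0.
B has the best pairwise record.

B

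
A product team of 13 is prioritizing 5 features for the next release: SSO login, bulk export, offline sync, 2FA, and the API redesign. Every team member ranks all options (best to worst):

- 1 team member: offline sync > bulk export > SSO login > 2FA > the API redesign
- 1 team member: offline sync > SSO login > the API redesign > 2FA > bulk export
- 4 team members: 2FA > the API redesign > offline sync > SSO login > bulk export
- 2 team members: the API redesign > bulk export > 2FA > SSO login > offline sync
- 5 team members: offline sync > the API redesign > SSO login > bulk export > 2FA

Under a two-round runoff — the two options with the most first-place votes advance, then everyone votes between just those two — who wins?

Round 1 first-place votes: SSO login 0, bulk export 0, offline sync 7, 2FA 4, the API redesign 2.
offline sync and 2FA advance.
Runoff: offline sync is preferred to 2FA by 7 voters; 2FA by 6.
offline sync wins the runoff.

offline sync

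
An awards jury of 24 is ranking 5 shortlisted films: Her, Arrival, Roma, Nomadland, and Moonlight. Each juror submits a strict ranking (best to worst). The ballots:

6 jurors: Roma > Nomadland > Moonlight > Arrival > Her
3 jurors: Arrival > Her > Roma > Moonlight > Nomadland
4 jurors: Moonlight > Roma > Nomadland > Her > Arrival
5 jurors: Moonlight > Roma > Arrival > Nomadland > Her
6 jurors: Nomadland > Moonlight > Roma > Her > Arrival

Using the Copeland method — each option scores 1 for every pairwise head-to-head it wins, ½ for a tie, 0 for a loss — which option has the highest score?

Her: loses to Arrival, Roma, Nomadland, and Moonlight → score 0.
Arrival: beats Her; loses to Roma, Nomadland, and Moonlight → score 1.
Roma: beats Her, Arrival, and Nomadland; loses to Moonlight → score 3.
Nomadland: beats Her and Arrival; ties Moonlight; loses to Roma → score 2.5.
Moonlight: beats Her, Arrival, and Roma; ties Nomadland → score 3.5.
Moonlight has the best pairwise record.

Moonlight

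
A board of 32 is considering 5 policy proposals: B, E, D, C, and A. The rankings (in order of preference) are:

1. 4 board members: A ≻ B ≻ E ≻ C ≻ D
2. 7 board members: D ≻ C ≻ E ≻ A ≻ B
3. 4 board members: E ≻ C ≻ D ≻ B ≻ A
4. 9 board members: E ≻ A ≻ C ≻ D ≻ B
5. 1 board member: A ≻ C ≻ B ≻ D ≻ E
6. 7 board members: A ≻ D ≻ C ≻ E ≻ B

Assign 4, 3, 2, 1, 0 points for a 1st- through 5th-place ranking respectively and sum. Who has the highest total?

A

B: 4·3 + 7·0 + 4·1 + 9·0 + 1·2 + 7·0 = 18
E: 4·2 + 7·2 + 4·4 + 9·4 + 1·0 + 7·1 = 81
D: 4·0 + 7·4 + 4·2 + 9·1 + 1·1 + 7·3 = 67
C: 4·1 + 7·3 + 4·3 + 9·2 + 1·3 + 7·2 = 72
A: 4·4 + 7·1 + 4·0 + 9·3 + 1·4 + 7·4 = 82
A has the highest Borda score (82).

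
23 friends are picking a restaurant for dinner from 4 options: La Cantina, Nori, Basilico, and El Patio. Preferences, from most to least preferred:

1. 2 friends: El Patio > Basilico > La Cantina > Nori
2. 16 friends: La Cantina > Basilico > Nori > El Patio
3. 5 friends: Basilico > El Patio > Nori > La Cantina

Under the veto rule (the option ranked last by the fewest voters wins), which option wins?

Basilico

Last-place votes: La Cantina 5, Nori 2, Basilico 0, El Patio 16.
Basilico is ranked last by the fewest voters, so Basilico wins.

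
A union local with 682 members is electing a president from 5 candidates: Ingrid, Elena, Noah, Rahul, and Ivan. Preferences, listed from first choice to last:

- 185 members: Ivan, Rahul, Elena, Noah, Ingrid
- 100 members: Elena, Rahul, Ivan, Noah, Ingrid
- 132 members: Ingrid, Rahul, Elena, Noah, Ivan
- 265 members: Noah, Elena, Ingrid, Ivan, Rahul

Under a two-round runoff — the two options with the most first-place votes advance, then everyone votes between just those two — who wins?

Noah

Round 1 first-place votes: Ingrid 132, Elena 100, Noah 265, Rahul 0, Ivan 185.
Noah and Ivan advance.
Runoff: Noah is preferred to Ivan by 397 voters; Ivan by 285.
Noah wins the runoff.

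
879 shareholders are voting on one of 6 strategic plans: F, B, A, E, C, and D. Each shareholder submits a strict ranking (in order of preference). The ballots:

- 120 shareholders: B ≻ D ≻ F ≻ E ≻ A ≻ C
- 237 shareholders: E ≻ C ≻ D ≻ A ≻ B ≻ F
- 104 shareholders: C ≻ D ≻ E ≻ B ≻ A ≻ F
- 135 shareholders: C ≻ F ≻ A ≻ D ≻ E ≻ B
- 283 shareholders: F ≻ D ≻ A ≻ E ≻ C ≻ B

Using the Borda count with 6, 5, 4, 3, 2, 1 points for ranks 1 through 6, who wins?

D

F: 120·4 + 237·1 + 104·1 + 135·5 + 283·6 = 3194
B: 120·6 + 237·2 + 104·3 + 135·1 + 283·1 = 1924
A: 120·2 + 237·3 + 104·2 + 135·4 + 283·4 = 2831
E: 120·3 + 237·6 + 104·4 + 135·2 + 283·3 = 3317
C: 120·1 + 237·5 + 104·6 + 135·6 + 283·2 = 3305
D: 120·5 + 237·4 + 104·5 + 135·3 + 283·5 = 3888
D has the highest Borda score (3888).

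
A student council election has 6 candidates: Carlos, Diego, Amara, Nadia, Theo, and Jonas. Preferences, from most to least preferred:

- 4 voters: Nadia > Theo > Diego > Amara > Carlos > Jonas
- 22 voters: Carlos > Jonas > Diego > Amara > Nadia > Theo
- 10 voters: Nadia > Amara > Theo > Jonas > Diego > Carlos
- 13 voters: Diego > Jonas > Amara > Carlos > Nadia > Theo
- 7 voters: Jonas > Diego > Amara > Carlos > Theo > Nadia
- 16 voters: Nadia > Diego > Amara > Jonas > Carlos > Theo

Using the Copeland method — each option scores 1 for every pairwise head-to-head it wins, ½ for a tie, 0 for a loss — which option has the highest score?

Jonas

Carlos: beats Nadia and Theo; loses to Diego, Amara, and Jonas → score 2.
Diego: beats Carlos, Amara, Nadia, and Theo; loses to Jonas → score 4.
Amara: beats Carlos, Nadia, and Theo; loses to Diego and Jonas → score 3.
Nadia: beats Theo; loses to Carlos, Diego, Amara, and Jonas → score 1.
Theo: loses to Carlos, Diego, Amara, Nadia, and Jonas → score 0.
Jonas: beats Carlos, Diego, Amara, Nadia, and Theo → score 5.
Jonas has the best pairwise record.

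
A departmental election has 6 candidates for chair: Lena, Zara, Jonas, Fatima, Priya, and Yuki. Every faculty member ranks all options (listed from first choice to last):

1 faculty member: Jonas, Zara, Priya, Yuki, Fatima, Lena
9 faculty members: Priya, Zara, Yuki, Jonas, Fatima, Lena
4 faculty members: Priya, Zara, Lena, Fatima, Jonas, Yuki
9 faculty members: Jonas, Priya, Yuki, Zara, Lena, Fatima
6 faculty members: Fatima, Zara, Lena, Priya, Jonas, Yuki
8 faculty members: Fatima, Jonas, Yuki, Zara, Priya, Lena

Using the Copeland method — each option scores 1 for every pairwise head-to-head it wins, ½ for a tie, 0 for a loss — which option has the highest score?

Lena: loses to Zara, Jonas, Fatima, Priya, and Yuki → score 0.
Zara: beats Lena, Jonas, Fatima, and Yuki; loses to Priya → score 4.
Jonas: beats Lena, Fatima, and Yuki; loses to Zara and Priya → score 3.
Fatima: beats Lena; loses to Zara, Jonas, Priya, and Yuki → score 1.
Priya: beats Lena, Zara, Jonas, Fatima, and Yuki → score 5.
Yuki: beats Lena and Fatima; loses to Zara, Jonas, and Priya → score 2.
Priya has the best pairwise record.

Priya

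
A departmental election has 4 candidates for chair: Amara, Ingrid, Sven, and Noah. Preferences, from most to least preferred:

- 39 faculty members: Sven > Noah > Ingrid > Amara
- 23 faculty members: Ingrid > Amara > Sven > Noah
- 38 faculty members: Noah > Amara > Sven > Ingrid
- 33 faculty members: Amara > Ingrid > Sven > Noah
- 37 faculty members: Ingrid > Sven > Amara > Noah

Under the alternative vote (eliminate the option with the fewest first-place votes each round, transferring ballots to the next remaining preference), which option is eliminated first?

Amara

Round 1: Amara 33, Ingrid 60, Sven 39, Noah 38. Eliminate Amara.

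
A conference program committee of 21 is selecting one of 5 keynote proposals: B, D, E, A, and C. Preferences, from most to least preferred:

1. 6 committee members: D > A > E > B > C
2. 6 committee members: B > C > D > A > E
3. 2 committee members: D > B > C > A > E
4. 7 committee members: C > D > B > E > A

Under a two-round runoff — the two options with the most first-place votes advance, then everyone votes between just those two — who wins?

Round 1 first-place votes: B 6, D 8, E 0, A 0, C 7.
D and C advance.
Runoff: D is preferred to C by 8 voters; C by 13.
C wins the runoff.

C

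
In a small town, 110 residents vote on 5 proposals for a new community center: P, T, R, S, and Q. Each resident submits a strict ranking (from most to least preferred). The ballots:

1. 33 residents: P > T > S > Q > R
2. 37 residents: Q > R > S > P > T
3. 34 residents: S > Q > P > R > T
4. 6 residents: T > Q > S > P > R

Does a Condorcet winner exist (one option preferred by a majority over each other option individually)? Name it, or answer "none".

S

S vs P: 77–33 for S.
S vs T: 71–39 for S.
S vs R: 73–37 for S.
S vs Q: 67–43 for S.
S beats every other option head-to-head.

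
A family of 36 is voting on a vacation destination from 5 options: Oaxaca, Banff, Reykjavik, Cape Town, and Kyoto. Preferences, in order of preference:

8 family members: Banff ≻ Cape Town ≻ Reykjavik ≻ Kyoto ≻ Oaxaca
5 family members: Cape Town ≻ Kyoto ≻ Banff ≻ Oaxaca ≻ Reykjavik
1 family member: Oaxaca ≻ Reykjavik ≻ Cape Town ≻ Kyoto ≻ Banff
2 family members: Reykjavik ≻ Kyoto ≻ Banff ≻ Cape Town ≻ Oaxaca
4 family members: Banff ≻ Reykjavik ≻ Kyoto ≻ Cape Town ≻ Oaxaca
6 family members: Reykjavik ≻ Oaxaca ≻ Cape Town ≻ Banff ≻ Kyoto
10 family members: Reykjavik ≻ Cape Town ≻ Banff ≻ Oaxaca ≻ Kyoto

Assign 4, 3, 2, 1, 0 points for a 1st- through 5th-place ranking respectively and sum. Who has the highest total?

Reykjavik

Oaxaca: 8·0 + 5·1 + 1·4 + 2·0 + 4·0 + 6·3 + 10·1 = 37
Banff: 8·4 + 5·2 + 1·0 + 2·2 + 4·4 + 6·1 + 10·2 = 88
Reykjavik: 8·2 + 5·0 + 1·3 + 2·4 + 4·3 + 6·4 + 10·4 = 103
Cape Town: 8·3 + 5·4 + 1·2 + 2·1 + 4·1 + 6·2 + 10·3 = 94
Kyoto: 8·1 + 5·3 + 1·1 + 2·3 + 4·2 + 6·0 + 10·0 = 38
Reykjavik has the highest Borda score (103).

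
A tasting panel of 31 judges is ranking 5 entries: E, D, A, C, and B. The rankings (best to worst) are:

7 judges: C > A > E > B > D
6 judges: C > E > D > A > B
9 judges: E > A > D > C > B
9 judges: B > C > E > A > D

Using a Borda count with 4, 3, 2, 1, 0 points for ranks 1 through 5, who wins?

C

E: 7·2 + 6·3 + 9·4 + 9·2 = 86
D: 7·0 + 6·2 + 9·2 + 9·0 = 30
A: 7·3 + 6·1 + 9·3 + 9·1 = 63
C: 7·4 + 6·4 + 9·1 + 9·3 = 88
B: 7·1 + 6·0 + 9·0 + 9·4 = 43
C has the highest Borda score (88).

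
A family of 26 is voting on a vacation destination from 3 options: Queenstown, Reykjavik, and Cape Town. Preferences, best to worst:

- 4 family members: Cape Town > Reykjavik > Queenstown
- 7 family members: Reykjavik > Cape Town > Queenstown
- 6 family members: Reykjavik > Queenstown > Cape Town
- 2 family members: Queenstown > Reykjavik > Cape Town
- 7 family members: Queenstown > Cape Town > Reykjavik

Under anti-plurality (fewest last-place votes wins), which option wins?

Reykjavik

Last-place votes: Queenstown 11, Reykjavik 7, Cape Town 8.
Reykjavik is ranked last by the fewest voters, so Reykjavik wins.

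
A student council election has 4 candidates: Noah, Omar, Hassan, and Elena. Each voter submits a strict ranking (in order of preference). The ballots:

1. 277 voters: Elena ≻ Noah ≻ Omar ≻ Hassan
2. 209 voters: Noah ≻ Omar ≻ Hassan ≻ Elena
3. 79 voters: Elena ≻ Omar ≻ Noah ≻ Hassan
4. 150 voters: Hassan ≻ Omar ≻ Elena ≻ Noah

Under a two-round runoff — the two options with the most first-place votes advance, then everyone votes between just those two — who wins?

Round 1 first-place votes: Noah 209, Omar 0, Hassan 150, Elena 356.
Elena and Noah advance.
Runoff: Elena is preferred to Noah by 506 voters; Noah by 209.
Elena wins the runoff.

Elena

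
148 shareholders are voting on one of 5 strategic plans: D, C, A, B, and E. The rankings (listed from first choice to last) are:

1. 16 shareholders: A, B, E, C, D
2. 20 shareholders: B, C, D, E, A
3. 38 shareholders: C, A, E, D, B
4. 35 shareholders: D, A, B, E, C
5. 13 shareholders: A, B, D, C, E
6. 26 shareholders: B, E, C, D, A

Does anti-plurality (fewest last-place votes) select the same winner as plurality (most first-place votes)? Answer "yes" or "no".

no

Anti-plurality — last-place votes: D 16, C 35, A 46, B 38, E 13. Winner: E.
Plurality — first-place votes: D 35, C 38, A 29, B 46, E 0. Winner: B.
The two methods disagree.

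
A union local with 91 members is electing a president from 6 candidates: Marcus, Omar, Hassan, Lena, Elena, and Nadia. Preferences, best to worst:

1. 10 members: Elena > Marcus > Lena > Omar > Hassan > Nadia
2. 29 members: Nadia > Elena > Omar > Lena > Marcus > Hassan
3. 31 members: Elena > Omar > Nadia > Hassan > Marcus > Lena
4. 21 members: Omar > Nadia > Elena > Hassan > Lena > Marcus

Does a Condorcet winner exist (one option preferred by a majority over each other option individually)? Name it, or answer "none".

none

Checking pairwise contests:
Omar beats Marcus 81–10.
Elena beats Omar 70–21.
Omar beats Hassan 91–0.
Omar beats Lena 81–10.
Nadia beats Elena 50–41.
Omar beats Nadia 62–29.
Every option loses at least one head-to-head, so there is no Condorcet winner.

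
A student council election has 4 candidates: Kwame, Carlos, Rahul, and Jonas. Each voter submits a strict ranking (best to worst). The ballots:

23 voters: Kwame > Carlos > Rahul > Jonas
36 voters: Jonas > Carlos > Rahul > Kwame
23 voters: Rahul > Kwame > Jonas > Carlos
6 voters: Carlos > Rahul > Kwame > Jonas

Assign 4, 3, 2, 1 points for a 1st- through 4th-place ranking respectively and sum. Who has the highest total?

Rahul

Kwame: 23·4 + 36·1 + 23·3 + 6·2 = 209
Carlos: 23·3 + 36·3 + 23·1 + 6·4 = 224
Rahul: 23·2 + 36·2 + 23·4 + 6·3 = 228
Jonas: 23·1 + 36·4 + 23·2 + 6·1 = 219
Rahul has the highest Borda score (228).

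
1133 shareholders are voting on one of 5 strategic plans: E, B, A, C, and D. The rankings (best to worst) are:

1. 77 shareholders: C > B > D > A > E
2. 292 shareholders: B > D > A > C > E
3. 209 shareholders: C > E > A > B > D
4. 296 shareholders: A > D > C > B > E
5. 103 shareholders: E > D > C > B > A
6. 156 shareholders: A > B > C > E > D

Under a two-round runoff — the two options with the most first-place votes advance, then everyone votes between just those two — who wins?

A

Round 1 first-place votes: E 103, B 292, A 452, C 286, D 0.
A and B advance.
Runoff: A is preferred to B by 661 voters; B by 472.
A wins the runoff.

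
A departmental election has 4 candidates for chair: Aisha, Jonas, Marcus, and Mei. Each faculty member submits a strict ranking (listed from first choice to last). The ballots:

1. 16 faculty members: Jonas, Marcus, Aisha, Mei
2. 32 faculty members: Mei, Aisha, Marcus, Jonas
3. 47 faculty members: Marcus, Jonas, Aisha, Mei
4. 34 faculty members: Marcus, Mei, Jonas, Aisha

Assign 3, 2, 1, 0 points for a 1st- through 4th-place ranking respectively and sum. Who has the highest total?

Aisha: 16·1 + 32·2 + 47·1 + 34·0 = 127
Jonas: 16·3 + 32·0 + 47·2 + 34·1 = 176
Marcus: 16·2 + 32·1 + 47·3 + 34·3 = 307
Mei: 16·0 + 32·3 + 47·0 + 34·2 = 164
Marcus has the highest Borda score (307).

Marcus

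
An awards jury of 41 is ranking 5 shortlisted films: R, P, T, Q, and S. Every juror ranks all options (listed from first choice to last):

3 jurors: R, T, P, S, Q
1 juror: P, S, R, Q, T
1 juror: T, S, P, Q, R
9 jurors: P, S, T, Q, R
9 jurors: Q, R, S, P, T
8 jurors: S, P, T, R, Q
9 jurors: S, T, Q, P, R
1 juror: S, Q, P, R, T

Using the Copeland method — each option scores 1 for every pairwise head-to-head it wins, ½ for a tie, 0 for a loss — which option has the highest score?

S

R: loses to P, T, Q, and S → score 0.
P: beats R, T, and Q; loses to S → score 3.
T: beats R and Q; loses to P and S → score 2.
Q: beats R; loses to P, T, and S → score 1.
S: beats R, P, T, and Q → score 4.
S has the best pairwise record.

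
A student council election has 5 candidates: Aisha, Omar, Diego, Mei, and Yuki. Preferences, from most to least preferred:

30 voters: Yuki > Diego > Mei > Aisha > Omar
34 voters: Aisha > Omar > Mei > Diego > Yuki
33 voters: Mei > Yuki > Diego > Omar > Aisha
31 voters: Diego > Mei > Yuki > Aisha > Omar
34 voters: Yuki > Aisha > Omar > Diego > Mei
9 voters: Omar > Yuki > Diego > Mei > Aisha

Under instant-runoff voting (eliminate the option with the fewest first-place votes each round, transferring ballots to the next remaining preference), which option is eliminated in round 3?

Round 1: Aisha 34, Omar 9, Diego 31, Mei 33, Yuki 64. Eliminate Omar.
Round 2: Aisha 34, Diego 31, Mei 33, Yuki 73. Eliminate Diego.
Round 3: Aisha 34, Mei 64, Yuki 73. Eliminate Aisha.

Aisha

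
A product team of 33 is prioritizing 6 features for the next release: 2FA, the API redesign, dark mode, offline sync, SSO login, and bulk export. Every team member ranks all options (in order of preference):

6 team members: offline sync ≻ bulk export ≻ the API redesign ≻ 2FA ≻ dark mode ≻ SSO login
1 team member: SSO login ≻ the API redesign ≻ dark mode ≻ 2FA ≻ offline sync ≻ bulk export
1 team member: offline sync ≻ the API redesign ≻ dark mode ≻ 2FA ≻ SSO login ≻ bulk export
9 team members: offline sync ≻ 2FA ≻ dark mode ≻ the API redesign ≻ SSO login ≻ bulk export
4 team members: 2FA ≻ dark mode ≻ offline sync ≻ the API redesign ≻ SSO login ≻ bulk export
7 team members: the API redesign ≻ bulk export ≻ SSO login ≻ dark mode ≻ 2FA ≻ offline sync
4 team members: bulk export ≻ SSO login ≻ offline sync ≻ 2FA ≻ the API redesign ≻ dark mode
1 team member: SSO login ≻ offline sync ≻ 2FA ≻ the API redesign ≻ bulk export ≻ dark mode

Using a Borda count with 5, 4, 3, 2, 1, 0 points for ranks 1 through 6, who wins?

offline sync

2FA: 6·2 + 1·2 + 1·2 + 9·4 + 4·5 + 7·1 + 4·2 + 1·3 = 90
the API redesign: 6·3 + 1·4 + 1·4 + 9·2 + 4·2 + 7·5 + 4·1 + 1·2 = 93
dark mode: 6·1 + 1·3 + 1·3 + 9·3 + 4·4 + 7·2 + 4·0 + 1·0 = 69
offline sync: 6·5 + 1·1 + 1·5 + 9·5 + 4·3 + 7·0 + 4·3 + 1·4 = 109
SSO login: 6·0 + 1·5 + 1·1 + 9·1 + 4·1 + 7·3 + 4·4 + 1·5 = 61
bulk export: 6·4 + 1·0 + 1·0 + 9·0 + 4·0 + 7·4 + 4·5 + 1·1 = 73
offline sync has the highest Borda score (109).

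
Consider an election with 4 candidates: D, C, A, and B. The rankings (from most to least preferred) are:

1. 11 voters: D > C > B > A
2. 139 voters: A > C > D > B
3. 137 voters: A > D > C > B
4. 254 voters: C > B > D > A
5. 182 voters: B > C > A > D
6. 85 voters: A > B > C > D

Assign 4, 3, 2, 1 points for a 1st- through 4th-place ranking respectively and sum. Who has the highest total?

D: 11·4 + 139·2 + 137·3 + 254·2 + 182·1 + 85·1 = 1508
C: 11·3 + 139·3 + 137·2 + 254·4 + 182·3 + 85·2 = 2456
A: 11·1 + 139·4 + 137·4 + 254·1 + 182·2 + 85·4 = 2073
B: 11·2 + 139·1 + 137·1 + 254·3 + 182·4 + 85·3 = 2043
C has the highest Borda score (2456).

C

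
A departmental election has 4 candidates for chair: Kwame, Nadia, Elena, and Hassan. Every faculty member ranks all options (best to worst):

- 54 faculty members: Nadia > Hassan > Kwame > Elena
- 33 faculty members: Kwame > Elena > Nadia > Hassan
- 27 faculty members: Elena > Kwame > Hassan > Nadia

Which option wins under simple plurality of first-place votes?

Nadia

First-place votes: Kwame 33, Nadia 54, Elena 27, Hassan 0.
Nadia has the most first-place votes.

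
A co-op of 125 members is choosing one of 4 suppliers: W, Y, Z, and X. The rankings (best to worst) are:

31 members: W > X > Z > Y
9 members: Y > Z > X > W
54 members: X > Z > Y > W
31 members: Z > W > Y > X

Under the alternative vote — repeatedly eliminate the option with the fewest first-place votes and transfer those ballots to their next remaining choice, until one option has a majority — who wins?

Round 1: W 31, Y 9, Z 31, X 54. Eliminate Y.
Round 2: W 31, Z 40, X 54. Eliminate W.
Round 3: Z 40, X 85. X has a majority.

X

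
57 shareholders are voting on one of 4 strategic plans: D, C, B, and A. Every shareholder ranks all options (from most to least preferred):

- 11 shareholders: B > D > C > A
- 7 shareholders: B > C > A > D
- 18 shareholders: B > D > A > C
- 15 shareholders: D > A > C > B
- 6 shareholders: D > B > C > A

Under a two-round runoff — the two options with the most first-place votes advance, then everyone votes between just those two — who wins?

Round 1 first-place votes: D 21, C 0, B 36, A 0.
B and D advance.
Runoff: B is preferred to D by 36 voters; D by 21.
B wins the runoff.

B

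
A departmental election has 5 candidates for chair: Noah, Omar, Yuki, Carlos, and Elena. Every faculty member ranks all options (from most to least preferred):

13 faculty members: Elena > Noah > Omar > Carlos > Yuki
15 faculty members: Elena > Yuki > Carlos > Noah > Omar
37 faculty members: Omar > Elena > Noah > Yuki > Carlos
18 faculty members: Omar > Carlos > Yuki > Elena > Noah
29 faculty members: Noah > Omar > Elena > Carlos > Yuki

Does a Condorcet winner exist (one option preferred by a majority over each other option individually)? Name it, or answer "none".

Checking pairwise contests:
Elena beats Noah 83–29.
Noah beats Omar 57–55.
Noah beats Yuki 79–33.
Noah beats Carlos 79–33.
Omar beats Elena 84–28.
Every option loses at least one head-to-head, so there is no Condorcet winner.

none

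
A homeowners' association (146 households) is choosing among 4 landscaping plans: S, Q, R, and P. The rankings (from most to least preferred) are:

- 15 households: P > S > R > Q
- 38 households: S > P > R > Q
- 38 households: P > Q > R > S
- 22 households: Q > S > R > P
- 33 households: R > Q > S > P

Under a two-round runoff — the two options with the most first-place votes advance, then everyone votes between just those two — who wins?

S

Round 1 first-place votes: S 38, Q 22, R 33, P 53.
P and S advance.
Runoff: P is preferred to S by 53 voters; S by 93.
S wins the runoff.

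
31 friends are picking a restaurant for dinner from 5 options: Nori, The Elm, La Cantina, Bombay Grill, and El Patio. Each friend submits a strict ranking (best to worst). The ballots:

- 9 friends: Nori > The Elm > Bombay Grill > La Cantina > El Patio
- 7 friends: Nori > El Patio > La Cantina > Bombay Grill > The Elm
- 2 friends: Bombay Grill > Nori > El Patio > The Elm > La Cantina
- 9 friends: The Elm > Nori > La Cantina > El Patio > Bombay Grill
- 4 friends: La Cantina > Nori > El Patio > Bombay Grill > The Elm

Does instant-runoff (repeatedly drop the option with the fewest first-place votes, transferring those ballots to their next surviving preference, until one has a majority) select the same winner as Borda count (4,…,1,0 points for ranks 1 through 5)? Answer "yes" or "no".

Instant-runoff — R1 Nori 16, The Elm 9, La Cantina 4, Bombay Grill 2, El Patio 0 (Nori winner). Winner: Nori.
Borda — scores: Nori 109, The Elm 65, La Cantina 57, Bombay Grill 37, El Patio 42. Winner: Nori.
The two methods agree.

yes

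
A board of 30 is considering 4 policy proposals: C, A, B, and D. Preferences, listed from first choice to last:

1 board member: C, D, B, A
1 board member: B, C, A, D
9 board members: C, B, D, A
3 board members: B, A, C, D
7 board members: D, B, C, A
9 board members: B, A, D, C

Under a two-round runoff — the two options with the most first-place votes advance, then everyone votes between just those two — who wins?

B

Round 1 first-place votes: C 10, A 0, B 13, D 7.
B and C advance.
Runoff: B is preferred to C by 20 voters; C by 10.
B wins the runoff.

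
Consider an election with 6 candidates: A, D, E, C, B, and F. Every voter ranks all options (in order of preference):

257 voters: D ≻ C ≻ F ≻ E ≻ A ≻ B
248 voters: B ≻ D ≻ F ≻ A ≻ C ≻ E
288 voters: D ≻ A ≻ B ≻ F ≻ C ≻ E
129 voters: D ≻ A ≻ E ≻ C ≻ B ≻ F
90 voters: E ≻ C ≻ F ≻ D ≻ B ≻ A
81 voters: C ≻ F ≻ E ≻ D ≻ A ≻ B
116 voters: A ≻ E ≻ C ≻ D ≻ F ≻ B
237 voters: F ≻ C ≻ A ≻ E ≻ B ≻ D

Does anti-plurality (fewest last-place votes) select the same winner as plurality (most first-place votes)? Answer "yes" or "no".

no

Anti-plurality — last-place votes: A 90, D 237, E 536, C 0, B 454, F 129. Winner: C.
Plurality — first-place votes: A 116, D 674, E 90, C 81, B 248, F 237. Winner: D.
The two methods disagree.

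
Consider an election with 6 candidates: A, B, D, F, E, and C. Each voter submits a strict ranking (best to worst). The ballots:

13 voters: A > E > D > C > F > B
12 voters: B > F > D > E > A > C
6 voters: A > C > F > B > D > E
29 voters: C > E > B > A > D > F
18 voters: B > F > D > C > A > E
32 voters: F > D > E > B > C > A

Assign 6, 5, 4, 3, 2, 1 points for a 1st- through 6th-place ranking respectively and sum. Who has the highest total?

A: 13·6 + 12·2 + 6·6 + 29·3 + 18·2 + 32·1 = 293
B: 13·1 + 12·6 + 6·3 + 29·4 + 18·6 + 32·3 = 423
D: 13·4 + 12·4 + 6·2 + 29·2 + 18·4 + 32·5 = 402
F: 13·2 + 12·5 + 6·4 + 29·1 + 18·5 + 32·6 = 421
E: 13·5 + 12·3 + 6·1 + 29·5 + 18·1 + 32·4 = 398
C: 13·3 + 12·1 + 6·5 + 29·6 + 18·3 + 32·2 = 373
B has the highest Borda score (423).

B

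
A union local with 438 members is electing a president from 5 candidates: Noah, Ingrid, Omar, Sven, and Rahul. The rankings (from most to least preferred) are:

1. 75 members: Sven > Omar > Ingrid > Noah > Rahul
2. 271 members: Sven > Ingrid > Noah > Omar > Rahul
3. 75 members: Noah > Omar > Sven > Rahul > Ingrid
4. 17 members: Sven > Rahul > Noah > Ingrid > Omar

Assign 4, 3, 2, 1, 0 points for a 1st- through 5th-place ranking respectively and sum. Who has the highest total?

Noah: 75·1 + 271·2 + 75·4 + 17·2 = 951
Ingrid: 75·2 + 271·3 + 75·0 + 17·1 = 980
Omar: 75·3 + 271·1 + 75·3 + 17·0 = 721
Sven: 75·4 + 271·4 + 75·2 + 17·4 = 1602
Rahul: 75·0 + 271·0 + 75·1 + 17·3 = 126
Sven has the highest Borda score (1602).

Sven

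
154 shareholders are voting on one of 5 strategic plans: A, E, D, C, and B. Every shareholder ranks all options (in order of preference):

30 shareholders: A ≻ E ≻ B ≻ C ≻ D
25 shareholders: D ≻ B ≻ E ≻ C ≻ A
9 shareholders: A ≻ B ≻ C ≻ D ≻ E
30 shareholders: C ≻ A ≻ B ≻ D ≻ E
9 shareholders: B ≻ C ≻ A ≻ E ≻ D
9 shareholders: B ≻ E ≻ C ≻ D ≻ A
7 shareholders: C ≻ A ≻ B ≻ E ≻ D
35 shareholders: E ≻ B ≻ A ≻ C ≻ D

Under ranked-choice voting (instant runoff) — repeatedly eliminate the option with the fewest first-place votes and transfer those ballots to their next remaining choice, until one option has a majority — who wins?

Round 1: A 39, E 35, D 25, C 37, B 18. Eliminate B.
Round 2: A 39, E 44, D 25, C 46. Eliminate D.
Round 3: A 39, E 69, C 46. Eliminate A.
Round 4: E 99, C 55. E has a majority.

E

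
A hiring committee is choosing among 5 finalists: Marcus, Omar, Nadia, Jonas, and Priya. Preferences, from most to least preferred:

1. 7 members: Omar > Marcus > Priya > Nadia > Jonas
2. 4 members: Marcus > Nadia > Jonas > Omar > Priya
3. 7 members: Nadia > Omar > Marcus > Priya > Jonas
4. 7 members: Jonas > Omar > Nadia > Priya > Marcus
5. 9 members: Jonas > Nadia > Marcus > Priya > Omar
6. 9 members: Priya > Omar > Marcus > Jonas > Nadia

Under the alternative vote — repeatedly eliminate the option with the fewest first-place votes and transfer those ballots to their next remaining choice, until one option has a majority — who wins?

Round 1: Marcus 4, Omar 7, Nadia 7, Jonas 16, Priya 9. Eliminate Marcus.
Round 2: Omar 7, Nadia 11, Jonas 16, Priya 9. Eliminate Omar.
Round 3: Nadia 11, Jonas 16, Priya 16. Eliminate Nadia.
Round 4: Jonas 20, Priya 23. Priya has a majority.

Priya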